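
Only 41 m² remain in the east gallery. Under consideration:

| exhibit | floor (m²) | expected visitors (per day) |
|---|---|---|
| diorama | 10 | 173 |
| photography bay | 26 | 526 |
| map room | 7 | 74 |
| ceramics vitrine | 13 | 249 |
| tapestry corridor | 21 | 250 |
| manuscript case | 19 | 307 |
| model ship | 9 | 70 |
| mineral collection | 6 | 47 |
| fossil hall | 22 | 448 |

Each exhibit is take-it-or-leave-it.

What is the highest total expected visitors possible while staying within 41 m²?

Greedy by ratio would take ceramics vitrine + mineral collection + fossil hall: 41 m² used, total 744.
Replace mineral collection and fossil hall with photography bay: the trade gains 31 net, giving 775 at 39 m².
No other feasible combination exceeds 775.

775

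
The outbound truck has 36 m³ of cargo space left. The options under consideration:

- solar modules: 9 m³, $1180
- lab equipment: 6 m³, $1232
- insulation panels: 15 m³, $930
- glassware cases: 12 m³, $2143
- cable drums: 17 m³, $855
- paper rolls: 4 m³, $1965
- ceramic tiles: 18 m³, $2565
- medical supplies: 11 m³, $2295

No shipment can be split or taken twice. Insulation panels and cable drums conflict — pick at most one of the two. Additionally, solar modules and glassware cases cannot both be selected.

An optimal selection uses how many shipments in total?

Best achievable revenue is 7635.
One optimal bundle: lab equipment + glassware cases + paper rolls + medical supplies (33 m³).
Any selection reaching 7635 contains exactly 4 shipments.

4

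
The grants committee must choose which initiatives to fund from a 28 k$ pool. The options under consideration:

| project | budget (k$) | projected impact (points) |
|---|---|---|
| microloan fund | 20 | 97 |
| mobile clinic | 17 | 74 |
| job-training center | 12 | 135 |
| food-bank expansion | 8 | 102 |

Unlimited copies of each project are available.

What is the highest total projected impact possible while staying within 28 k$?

The ratio heuristic lands on 3×food-bank expansion (306) but leaves 4 k$ idle.
Replace food-bank expansion with job-training center: the trade gains 33 net, giving 339 at 28 k$.
That's the maximum — no swap from here does better than 339.

339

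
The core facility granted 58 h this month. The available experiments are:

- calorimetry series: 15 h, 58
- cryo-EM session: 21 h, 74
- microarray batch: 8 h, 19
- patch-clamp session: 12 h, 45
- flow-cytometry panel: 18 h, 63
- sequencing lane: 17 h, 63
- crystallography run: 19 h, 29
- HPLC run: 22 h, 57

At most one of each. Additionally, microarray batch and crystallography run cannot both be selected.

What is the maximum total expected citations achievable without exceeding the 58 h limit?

The ratio heuristic lands on calorimetry series + microarray batch + patch-clamp session + sequencing lane (185) but leaves 6 h idle.
The 12 h tied up in patch-clamp session is better spent on flow-cytometry panel — total rises to 203 (58 h).
Next best is cryo-EM session + microarray batch + patch-clamp session + sequencing lane at 201 (58 h) — short by 2.

203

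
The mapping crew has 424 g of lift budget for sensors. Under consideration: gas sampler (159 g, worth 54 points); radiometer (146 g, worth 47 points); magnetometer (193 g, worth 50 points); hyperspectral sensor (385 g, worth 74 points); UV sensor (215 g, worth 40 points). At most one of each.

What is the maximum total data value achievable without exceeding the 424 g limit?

104

By data value per g: gas sampler 0.34, radiometer 0.32, magnetometer 0.26 lead.
Taking the top-ratio sensors first gives gas sampler + radiometer for 101 (305 g).
Dropping radiometer frees 146 g; slotting in magnetometer (193 g) lifts the total to 104 at 352 g.
An exhaustive check of the 32 subsets confirms 104.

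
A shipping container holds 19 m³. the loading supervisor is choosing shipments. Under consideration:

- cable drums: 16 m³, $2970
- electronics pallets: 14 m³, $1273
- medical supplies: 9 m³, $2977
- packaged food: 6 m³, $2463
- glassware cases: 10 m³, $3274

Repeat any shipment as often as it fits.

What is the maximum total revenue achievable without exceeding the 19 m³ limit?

7389

Ranking by ratio (revenue/m³): packaged food 410.50, medical supplies 330.78, glassware cases 327.40, cable drums 185.62.
3×packaged food uses 18 of the 19 m³ and totals 7389.
Nothing else within 19 m³ beats 7389.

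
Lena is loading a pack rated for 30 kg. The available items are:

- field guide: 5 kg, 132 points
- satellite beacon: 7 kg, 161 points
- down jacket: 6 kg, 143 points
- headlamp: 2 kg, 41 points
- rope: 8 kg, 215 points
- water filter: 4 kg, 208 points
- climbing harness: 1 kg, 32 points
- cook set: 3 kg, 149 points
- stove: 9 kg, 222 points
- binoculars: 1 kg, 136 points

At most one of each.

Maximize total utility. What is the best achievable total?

Taking the top-ratio items first gives field guide + down jacket + headlamp + rope + water filter + climbing harness + cook set + binoculars for 1056 (30 kg).
The 9 kg tied up in down jacket and headlamp and climbing harness is better spent on stove — total rises to 1062 (30 kg).

1062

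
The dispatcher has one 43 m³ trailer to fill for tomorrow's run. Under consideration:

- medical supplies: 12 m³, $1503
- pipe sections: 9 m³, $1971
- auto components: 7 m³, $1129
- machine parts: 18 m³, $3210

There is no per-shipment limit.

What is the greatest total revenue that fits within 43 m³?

Best packing: 4×pipe sections + auto components — 43 m³, 9013 total.

9013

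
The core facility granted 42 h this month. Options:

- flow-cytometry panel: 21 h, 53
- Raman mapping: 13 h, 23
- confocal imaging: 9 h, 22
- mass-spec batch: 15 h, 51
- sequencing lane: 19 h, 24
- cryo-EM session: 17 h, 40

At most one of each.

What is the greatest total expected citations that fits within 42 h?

Taking the top-ratio experiments first gives flow-cytometry panel + mass-spec batch for 104 (36 h).
Replace flow-cytometry panel with confocal imaging + cryo-EM session: the trade gains 9 net, giving 113 at 41 h.
Every other selection either busts 42 h or fails to beat 113.

113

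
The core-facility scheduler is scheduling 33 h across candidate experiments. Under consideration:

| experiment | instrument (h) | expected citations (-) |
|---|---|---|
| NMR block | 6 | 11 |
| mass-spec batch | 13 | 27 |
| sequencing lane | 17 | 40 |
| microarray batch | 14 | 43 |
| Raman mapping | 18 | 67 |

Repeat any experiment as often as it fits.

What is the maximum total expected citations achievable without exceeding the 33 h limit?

The ratio ordering already packs tightly: microarray batch + Raman mapping, 32 h, 110.
No other feasible combination exceeds 110.

110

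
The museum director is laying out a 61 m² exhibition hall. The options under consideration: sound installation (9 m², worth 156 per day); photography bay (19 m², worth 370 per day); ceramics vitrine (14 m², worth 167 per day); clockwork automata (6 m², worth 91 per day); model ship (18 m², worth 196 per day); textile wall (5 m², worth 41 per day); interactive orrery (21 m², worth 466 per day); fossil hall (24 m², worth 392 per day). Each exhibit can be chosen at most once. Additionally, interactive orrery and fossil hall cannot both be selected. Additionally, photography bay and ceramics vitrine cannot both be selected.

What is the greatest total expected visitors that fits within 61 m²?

1124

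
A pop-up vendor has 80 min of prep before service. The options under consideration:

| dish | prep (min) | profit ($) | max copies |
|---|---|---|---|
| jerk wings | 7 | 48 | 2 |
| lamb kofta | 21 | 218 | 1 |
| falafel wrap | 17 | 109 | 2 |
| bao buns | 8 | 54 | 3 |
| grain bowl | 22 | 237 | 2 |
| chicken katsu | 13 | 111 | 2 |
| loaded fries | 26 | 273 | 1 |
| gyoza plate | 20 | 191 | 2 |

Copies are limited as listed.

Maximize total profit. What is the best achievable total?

803

By profit per min: grain bowl 10.77, loaded fries 10.50, lamb kofta 10.38, gyoza plate 9.55 lead.
Taking the top-ratio dishes first gives jerk wings + 2×grain bowl + loaded fries for 795 (77 min).
Dropping jerk wings and loaded fries frees 33 min; slotting in lamb kofta + chicken katsu (34 min) lifts the total to 803 at 78 min.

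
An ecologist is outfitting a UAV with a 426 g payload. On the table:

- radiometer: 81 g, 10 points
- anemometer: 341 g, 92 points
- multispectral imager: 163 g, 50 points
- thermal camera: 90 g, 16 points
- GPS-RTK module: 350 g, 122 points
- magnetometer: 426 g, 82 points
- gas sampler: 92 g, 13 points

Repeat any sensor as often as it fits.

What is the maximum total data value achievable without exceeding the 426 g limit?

Best packing: GPS-RTK module — 350 g, 122 total.
Nothing else within 426 g beats 122.

122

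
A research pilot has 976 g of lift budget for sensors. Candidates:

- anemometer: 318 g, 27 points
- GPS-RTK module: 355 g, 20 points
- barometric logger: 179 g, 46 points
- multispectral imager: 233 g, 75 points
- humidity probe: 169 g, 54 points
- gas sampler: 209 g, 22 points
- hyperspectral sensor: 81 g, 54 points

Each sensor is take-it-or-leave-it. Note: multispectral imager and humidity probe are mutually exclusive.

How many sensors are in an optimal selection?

Best achievable data value is 203.
For example anemometer + barometric logger + humidity probe + gas sampler + hyperspectral sensor achieves it, using 956 g.
Any selection reaching 203 contains exactly 5 sensors.

5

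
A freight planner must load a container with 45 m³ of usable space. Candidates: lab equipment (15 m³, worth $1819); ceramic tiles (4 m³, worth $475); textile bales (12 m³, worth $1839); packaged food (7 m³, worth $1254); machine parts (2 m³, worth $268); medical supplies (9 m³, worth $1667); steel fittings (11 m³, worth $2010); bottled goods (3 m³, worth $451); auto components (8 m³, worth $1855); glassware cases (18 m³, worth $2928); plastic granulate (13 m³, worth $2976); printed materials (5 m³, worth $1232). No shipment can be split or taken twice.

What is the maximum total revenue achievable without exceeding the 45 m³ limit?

9435

By revenue per m³: printed materials 246.40, auto components 231.88, plastic granulate 228.92 lead.
Packaged food + medical supplies + bottled goods + auto components + plastic granulate + printed materials uses 45 of the 45 m³ and totals 9435.
The closest alternative, packaged food + steel fittings + auto components + plastic granulate + printed materials, reaches only 9327.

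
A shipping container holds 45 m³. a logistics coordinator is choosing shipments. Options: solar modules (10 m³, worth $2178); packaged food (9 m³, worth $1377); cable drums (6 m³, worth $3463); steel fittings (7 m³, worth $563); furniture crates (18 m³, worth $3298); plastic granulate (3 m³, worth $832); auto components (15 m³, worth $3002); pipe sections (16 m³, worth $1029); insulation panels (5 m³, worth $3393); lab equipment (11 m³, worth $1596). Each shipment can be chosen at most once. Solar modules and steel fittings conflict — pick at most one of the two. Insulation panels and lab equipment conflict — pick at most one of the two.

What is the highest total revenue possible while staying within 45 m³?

13413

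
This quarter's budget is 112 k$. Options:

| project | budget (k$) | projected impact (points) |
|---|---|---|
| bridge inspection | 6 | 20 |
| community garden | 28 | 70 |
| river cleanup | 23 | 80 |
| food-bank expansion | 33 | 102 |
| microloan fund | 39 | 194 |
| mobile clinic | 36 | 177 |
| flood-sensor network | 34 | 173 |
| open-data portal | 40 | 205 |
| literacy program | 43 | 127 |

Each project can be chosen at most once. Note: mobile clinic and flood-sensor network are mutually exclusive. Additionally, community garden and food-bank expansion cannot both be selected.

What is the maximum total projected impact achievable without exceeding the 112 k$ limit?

501

Food-bank expansion + microloan fund + open-data portal uses 112 of the 112 k$ and totals 501.
Nothing else feasible within 112 k$ beats 501.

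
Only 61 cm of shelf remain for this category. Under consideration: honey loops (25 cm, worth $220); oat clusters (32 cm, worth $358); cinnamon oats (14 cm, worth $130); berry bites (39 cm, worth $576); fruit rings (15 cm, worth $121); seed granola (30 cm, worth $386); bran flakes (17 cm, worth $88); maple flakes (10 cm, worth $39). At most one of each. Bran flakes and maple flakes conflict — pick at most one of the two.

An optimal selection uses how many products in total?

2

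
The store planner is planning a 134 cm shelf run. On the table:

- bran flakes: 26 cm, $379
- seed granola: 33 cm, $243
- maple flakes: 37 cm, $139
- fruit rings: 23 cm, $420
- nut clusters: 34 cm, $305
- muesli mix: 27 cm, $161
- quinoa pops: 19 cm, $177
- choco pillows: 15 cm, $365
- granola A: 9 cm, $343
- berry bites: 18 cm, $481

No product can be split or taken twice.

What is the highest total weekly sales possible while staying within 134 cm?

2293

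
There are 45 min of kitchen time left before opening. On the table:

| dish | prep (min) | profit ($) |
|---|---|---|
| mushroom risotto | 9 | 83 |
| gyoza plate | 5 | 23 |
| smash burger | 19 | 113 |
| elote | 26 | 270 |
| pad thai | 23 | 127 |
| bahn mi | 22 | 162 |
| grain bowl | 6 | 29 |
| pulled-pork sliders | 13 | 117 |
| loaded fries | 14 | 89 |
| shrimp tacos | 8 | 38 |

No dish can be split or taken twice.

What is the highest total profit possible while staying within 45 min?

Ranking by ratio (profit/min): elote 10.38, mushroom risotto 9.22, pulled-pork sliders 9.00.
Filling by ratio: mushroom risotto + elote + grain bowl for 382, with 4 min left unused.
The 9 min tied up in mushroom risotto is better spent on pulled-pork sliders — total rises to 416 (45 min).
The closest alternative, gyoza plate + elote + pulled-pork sliders, reaches only 410.

416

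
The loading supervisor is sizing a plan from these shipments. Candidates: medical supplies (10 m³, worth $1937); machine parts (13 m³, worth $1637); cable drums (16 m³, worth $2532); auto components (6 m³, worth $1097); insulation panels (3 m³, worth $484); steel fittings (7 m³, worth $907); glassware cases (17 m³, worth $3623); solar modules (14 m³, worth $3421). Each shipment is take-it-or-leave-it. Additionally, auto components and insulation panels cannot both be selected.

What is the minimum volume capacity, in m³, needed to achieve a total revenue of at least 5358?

24

Look for the lowest-volume combination reaching 5358.
Taking medical supplies + solar modules gives 5358 (≥ 5358) for 24 m³.
Any bundle with less than 24 m³ falls short of 5358.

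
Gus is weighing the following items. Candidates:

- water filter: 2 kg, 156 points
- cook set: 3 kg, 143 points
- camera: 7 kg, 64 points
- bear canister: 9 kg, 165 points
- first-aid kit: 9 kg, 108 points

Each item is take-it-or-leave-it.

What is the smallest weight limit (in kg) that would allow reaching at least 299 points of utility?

Need the lightest bundle worth ≥ 299.
water filter + cook set: 299 utility at 5 kg.
Any bundle with less than 5 kg falls short of 299.

5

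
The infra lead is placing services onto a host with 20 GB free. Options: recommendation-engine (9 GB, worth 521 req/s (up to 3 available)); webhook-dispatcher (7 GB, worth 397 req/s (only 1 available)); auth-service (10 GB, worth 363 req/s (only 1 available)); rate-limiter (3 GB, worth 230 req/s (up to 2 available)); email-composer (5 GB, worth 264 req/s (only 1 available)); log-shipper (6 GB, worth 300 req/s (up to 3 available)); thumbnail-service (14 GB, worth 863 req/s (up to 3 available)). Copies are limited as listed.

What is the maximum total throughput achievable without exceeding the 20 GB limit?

1323

Density check — rate-limiter 76.67, thumbnail-service 61.64, recommendation-engine 57.89, webhook-dispatcher 56.71 are the best per GB.
2×rate-limiter + thumbnail-service uses 20 of the 20 GB and totals 1323.
Nothing else within 20 GB beats 1323.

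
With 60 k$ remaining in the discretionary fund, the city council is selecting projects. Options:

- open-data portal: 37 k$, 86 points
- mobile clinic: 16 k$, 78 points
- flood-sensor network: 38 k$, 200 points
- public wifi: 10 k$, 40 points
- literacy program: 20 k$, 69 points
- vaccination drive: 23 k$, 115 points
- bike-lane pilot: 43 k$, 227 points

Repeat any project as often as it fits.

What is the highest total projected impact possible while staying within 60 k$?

305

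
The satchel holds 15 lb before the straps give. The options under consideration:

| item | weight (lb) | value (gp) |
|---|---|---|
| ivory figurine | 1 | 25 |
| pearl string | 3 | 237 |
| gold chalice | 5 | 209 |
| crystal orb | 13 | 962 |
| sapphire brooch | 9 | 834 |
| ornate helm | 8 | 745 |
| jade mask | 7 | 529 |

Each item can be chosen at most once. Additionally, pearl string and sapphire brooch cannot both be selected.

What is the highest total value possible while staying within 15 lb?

1274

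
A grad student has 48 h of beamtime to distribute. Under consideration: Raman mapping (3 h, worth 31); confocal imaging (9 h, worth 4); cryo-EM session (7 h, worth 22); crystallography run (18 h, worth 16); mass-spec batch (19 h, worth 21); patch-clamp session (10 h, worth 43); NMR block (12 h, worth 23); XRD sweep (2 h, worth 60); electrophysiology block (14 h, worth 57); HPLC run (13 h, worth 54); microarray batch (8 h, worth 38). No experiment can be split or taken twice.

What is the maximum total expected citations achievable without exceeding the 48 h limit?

262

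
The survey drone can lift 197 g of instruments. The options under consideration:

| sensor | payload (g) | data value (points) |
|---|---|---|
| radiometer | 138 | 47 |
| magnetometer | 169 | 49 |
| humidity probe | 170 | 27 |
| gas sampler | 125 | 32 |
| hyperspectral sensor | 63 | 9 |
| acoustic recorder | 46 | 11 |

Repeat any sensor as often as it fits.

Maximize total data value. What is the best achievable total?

58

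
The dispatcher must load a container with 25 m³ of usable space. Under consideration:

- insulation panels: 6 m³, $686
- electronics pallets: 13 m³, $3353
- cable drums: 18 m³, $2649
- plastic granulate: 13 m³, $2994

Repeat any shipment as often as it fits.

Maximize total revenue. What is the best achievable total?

2×insulation panels + electronics pallets uses 25 of the 25 m³ and totals 4725.
That's the maximum — no swap from here does better than 4725.

4725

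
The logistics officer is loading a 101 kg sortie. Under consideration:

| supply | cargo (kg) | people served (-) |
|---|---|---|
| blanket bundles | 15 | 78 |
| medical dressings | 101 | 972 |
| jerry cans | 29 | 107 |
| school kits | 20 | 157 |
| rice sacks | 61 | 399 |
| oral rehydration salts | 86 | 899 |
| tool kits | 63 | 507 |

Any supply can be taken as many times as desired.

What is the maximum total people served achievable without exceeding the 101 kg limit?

Best packing: blanket bundles + oral rehydration salts — 101 kg, 977 total.

977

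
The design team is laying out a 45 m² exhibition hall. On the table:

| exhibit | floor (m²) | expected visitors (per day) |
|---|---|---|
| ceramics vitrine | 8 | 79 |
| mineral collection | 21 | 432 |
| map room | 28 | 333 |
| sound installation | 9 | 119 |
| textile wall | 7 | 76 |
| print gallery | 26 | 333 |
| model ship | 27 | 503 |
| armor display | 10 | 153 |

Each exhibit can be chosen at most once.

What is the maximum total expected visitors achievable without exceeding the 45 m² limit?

Density check — mineral collection 20.57, model ship 18.63, armor display 15.30, sound installation 13.22 are the best per m².
The ratio heuristic lands on mineral collection + sound installation + armor display (704) but leaves 5 m² idle.
The 30 m² tied up in mineral collection and sound installation is better spent on ceramics vitrine + model ship — total rises to 735 (45 m²).
Runner-up textile wall + model ship + armor display tops out at 732.

735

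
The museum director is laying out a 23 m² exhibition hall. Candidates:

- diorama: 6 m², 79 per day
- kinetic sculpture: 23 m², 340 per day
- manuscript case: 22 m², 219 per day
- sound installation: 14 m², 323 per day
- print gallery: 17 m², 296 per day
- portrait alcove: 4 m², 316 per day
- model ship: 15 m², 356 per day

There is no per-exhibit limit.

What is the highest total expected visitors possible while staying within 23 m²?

1580

The ratio ordering already packs tightly: 5×portrait alcove, 20 m², 1580.
No other feasible combination exceeds 1580.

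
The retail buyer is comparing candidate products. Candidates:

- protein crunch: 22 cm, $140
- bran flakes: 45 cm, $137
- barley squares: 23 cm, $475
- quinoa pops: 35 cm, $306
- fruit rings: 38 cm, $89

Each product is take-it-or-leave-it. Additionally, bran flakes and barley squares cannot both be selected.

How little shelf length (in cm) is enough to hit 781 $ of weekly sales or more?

58

Look for the lowest-shelf combination reaching 781.
barley squares + quinoa pops reaches 781 using 58 cm.
No combination under 58 cm hits 781.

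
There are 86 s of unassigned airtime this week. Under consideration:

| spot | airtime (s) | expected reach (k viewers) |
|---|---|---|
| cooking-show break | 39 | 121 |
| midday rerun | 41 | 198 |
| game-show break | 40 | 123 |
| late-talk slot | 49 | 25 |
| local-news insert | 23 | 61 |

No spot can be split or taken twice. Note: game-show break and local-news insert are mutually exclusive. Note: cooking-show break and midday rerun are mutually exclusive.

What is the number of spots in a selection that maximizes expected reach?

2

The maximum expected reach within 86 s is 321.
midday rerun + game-show break hits 321 at 81 s.
Any selection reaching 321 contains exactly 2 spots.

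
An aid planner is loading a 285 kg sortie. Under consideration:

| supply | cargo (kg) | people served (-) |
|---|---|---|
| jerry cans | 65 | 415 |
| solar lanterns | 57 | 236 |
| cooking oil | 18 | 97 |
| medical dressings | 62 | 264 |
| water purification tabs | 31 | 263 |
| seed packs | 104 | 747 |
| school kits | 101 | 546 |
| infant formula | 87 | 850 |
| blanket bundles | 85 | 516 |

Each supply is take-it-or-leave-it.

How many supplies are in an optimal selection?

4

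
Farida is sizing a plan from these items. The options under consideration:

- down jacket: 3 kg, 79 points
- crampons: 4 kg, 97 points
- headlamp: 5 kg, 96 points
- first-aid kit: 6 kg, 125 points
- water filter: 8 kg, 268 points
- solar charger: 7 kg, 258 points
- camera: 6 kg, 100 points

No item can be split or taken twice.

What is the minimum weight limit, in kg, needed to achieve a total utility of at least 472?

15

Minimise kg subject to total utility ≥ 472.
water filter + solar charger: 526 utility at 15 kg.
No combination under 15 kg hits 472.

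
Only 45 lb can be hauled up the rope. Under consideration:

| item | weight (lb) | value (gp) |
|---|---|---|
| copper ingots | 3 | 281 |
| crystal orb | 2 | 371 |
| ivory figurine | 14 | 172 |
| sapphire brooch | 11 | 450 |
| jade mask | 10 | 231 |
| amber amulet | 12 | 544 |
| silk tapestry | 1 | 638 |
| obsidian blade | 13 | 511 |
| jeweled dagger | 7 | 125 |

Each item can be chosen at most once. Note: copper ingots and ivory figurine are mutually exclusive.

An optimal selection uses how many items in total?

Optimal total is 2795.
copper ingots + crystal orb + sapphire brooch + amber amulet + silk tapestry + obsidian blade hits 2795 at 42 lb.
All optima have 6 items.

6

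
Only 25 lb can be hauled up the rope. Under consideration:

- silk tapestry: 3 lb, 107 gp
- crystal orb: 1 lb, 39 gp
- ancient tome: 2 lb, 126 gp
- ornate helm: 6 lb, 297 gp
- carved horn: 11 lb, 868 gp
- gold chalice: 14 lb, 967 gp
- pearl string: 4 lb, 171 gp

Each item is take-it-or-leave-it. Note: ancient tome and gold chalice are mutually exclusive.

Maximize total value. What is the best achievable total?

Best packing: carved horn + gold chalice — 25 lb, 1835 total.
An exhaustive check of the 128 subsets confirms 1835.

1835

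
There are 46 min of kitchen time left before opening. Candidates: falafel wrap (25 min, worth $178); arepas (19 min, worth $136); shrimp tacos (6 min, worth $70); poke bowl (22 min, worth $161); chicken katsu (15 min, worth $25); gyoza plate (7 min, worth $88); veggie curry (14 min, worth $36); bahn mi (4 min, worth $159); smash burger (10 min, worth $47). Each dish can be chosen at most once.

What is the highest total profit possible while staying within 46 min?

500

Ranking by ratio (profit/min): bahn mi 39.75, gyoza plate 12.57, shrimp tacos 11.67, poke bowl 7.32.
The ratio heuristic lands on shrimp tacos + poke bowl + gyoza plate + bahn mi (478) but leaves 7 min idle.
Replace poke bowl with arepas + smash burger: the trade gains 22 net, giving 500 at 46 min.
The closest alternative, falafel wrap + shrimp tacos + gyoza plate + bahn mi, reaches only 495.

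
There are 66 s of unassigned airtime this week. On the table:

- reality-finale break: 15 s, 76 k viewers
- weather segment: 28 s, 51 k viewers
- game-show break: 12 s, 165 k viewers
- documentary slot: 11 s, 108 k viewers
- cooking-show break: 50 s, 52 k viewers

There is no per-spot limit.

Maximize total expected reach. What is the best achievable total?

825

Density check — game-show break 13.75, documentary slot 9.82, reality-finale break 5.07, weather segment 1.82 are the best per s.
5×game-show break uses 60 of the 66 s and totals 825.
The spare 6 s is too small for any remaining spot, and no exchange beats 825.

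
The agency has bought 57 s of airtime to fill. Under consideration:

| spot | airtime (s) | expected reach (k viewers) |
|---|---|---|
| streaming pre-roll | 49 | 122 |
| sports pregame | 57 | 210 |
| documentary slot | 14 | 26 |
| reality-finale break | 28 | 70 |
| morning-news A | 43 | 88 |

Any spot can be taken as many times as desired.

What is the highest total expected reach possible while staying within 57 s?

210

By expected reach per s: sports pregame 3.68, reality-finale break 2.50, streaming pre-roll 2.49 lead.
The ratio ordering already packs tightly: sports pregame, 57 s, 210.
Every other selection either busts 57 s or fails to beat 210.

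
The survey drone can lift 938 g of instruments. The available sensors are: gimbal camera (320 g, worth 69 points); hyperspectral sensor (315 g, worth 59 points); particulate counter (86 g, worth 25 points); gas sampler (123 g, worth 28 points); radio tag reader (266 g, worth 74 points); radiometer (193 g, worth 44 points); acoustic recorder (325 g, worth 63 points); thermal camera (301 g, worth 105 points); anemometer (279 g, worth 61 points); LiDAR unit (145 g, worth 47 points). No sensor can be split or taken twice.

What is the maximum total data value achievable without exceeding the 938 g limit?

279

Particulate counter + gas sampler + radio tag reader + thermal camera + LiDAR unit uses 921 of the 938 g and totals 279.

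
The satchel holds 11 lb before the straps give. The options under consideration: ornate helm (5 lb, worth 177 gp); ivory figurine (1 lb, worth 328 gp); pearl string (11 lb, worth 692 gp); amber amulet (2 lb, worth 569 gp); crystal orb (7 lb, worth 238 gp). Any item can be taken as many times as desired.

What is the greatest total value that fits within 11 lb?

3608

The ratio ordering already packs tightly: 11×ivory figurine, 11 lb, 3608.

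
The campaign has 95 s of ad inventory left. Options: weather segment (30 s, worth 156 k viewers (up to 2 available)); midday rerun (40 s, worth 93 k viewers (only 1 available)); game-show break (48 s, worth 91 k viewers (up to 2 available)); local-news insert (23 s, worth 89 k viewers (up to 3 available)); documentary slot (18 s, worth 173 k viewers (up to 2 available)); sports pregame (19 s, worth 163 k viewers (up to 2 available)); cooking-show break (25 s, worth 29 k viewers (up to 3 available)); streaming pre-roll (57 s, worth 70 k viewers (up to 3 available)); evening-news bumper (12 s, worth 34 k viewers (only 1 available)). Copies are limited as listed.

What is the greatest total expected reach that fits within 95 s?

Ranking by ratio (expected reach/s): documentary slot 9.61, sports pregame 8.58, weather segment 5.20, local-news insert 3.87.
Best packing: 2×documentary slot + 2×sports pregame + evening-news bumper — 86 s, 706 total.

706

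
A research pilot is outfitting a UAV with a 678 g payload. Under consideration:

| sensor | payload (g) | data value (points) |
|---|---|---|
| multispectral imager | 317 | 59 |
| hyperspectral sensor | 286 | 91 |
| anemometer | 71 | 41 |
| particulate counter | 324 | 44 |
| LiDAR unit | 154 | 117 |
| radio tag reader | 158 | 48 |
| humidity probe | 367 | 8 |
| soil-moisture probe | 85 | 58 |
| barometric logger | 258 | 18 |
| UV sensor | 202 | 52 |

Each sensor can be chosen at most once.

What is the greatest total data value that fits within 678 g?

316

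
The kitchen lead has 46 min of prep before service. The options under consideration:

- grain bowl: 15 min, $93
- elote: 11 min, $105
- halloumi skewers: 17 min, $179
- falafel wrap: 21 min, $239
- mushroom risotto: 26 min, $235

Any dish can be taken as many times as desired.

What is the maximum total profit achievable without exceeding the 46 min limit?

478

The ratio ordering already packs tightly: 2×falafel wrap, 42 min, 478.
The spare 4 min is too small for any remaining dish, and no exchange beats 478.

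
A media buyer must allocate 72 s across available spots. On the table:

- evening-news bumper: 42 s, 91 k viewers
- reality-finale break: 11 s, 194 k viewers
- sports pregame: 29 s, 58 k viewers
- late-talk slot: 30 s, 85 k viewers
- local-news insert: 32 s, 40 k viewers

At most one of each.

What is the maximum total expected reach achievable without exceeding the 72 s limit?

337

The ratio ordering already packs tightly: reality-finale break + sports pregame + late-talk slot, 70 s, 337.
Runner-up reality-finale break + sports pregame + local-news insert tops out at 292.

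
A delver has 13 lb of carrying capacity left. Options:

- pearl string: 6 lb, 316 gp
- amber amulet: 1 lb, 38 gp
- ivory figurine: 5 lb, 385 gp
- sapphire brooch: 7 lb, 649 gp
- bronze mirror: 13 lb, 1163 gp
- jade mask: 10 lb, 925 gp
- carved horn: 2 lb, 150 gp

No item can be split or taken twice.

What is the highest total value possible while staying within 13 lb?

1163

Taking the top-ratio items first gives amber amulet + ivory figurine + sapphire brooch for 1072 (13 lb).
The 13 lb tied up in amber amulet and ivory figurine and sapphire brooch is better spent on bronze mirror — total rises to 1163 (13 lb).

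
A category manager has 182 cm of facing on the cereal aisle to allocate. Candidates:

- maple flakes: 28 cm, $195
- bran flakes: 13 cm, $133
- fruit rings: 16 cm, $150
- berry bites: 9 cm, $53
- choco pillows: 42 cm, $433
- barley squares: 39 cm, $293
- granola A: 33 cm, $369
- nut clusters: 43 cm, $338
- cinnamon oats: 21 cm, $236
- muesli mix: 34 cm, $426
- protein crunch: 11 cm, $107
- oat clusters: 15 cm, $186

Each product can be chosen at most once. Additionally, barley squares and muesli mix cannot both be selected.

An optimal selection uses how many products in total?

Best achievable weekly sales is 1960.
One optimal bundle: fruit rings + berry bites + choco pillows + granola A + cinnamon oats + muesli mix + protein crunch + oat clusters (181 cm).
All optima have 8 products.

8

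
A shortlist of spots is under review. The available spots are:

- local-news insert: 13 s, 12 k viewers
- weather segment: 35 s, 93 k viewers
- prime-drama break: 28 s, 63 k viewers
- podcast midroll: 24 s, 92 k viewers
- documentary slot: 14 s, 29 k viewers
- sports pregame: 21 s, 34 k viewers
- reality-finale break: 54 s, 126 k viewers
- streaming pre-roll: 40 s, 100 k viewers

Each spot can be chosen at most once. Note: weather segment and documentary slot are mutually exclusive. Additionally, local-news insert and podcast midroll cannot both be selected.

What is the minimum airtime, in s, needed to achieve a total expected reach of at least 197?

Need the lightest bundle worth ≥ 197.
podcast midroll + reality-finale break: 218 expected reach at 78 s.
Below 78 s the best achievable stays under 197.

78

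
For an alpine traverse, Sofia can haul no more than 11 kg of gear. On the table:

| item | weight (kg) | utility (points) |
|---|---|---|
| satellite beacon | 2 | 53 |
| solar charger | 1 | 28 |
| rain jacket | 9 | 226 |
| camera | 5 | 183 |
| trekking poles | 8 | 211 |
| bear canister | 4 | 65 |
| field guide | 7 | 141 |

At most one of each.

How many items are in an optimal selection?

3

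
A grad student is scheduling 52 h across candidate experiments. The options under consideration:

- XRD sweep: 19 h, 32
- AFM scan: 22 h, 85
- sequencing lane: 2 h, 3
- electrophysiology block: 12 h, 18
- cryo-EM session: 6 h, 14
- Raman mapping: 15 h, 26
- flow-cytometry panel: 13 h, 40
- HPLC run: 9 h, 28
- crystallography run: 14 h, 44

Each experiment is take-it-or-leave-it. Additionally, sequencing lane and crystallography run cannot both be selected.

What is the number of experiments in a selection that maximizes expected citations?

4

Optimal total is 171.
AFM scan + cryo-EM session + HPLC run + crystallography run hits 171 at 51 h.
All optima have 4 experiments.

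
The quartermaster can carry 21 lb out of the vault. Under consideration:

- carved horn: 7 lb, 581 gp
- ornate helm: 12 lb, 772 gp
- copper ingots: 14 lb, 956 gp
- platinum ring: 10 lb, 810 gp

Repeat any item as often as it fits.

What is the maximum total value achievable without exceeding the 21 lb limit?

1743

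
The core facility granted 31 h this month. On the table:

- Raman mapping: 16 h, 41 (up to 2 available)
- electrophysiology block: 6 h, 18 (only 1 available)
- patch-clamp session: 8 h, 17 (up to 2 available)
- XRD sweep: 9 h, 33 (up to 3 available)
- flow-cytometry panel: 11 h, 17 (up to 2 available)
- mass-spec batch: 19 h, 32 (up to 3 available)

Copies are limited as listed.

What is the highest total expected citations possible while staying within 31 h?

99

Density check — XRD sweep 3.67, electrophysiology block 3.00, Raman mapping 2.56, patch-clamp session 2.12 are the best per h.
The ratio ordering already packs tightly: 3×XRD sweep, 27 h, 99.
No other feasible combination exceeds 99.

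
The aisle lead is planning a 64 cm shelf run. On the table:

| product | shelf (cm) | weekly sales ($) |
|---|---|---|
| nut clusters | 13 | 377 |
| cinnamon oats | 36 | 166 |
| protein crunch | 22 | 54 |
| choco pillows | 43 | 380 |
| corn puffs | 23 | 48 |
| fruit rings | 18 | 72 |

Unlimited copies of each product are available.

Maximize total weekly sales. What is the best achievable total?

Density check — nut clusters 29.00, choco pillows 8.84, cinnamon oats 4.61 are the best per cm.
4×nut clusters uses 52 of the 64 cm and totals 1508.

1508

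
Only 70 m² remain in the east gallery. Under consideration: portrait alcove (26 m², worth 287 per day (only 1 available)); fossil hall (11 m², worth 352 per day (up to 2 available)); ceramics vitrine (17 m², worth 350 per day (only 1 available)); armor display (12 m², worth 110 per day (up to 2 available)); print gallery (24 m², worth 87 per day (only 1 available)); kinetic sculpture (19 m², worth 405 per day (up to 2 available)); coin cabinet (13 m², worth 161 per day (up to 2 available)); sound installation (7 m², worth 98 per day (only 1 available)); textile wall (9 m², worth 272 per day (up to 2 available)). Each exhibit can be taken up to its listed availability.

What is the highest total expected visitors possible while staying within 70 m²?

1786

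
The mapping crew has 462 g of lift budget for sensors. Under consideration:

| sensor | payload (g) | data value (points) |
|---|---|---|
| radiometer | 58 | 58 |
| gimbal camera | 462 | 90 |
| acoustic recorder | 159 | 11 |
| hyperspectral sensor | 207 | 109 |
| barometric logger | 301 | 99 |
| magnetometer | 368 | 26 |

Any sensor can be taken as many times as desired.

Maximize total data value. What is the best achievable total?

406

7×radiometer uses 406 of the 462 g and totals 406.
That's the maximum — no swap from here does better than 406.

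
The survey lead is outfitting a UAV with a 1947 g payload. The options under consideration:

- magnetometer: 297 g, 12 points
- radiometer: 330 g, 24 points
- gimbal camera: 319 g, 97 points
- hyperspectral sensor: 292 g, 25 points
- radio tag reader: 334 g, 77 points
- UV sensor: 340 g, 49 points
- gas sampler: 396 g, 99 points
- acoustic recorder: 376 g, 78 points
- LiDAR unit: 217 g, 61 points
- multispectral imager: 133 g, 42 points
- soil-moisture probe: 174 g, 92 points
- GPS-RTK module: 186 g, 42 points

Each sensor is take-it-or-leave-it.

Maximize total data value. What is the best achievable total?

527

The ratio heuristic lands on gimbal camera + radio tag reader + gas sampler + LiDAR unit + multispectral imager + soil-moisture probe + GPS-RTK module (510) but leaves 188 g idle.
Dropping LiDAR unit frees 217 g; slotting in acoustic recorder (376 g) lifts the total to 527 at 1918 g.
The closest alternative, gimbal camera + radio tag reader + UV sensor + gas sampler + LiDAR unit + multispectral imager + soil-moisture probe, reaches only 517.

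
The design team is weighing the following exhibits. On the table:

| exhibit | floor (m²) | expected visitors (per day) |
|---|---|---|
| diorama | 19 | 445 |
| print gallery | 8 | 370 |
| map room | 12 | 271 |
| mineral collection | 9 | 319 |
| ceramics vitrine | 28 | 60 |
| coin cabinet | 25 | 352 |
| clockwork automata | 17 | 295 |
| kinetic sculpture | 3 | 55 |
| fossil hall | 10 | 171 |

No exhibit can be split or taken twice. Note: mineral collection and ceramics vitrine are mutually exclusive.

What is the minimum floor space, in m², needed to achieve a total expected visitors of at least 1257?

46

Need the lightest bundle worth ≥ 1257.
Taking diorama + print gallery + mineral collection + fossil hall gives 1305 (≥ 1257) for 46 m².
Below 46 m² the best achievable stays under 1257.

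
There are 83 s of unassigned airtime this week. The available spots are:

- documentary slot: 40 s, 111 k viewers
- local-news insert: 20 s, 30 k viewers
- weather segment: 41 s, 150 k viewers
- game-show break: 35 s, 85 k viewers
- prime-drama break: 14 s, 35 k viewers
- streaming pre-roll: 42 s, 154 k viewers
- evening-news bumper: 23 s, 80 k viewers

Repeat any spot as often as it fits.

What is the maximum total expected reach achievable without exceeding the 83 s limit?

304

The ratio ordering already packs tightly: weather segment + streaming pre-roll, 83 s, 304.
That's the maximum — no swap from here does better than 304.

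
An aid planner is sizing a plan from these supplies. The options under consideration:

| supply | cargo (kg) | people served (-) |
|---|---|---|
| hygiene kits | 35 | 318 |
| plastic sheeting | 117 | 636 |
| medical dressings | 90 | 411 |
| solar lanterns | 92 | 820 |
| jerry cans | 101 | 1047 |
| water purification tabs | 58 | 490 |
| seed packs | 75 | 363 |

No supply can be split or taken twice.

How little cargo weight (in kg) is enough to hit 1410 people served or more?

Need the lightest bundle worth ≥ 1410.
jerry cans + water purification tabs reaches 1537 using 159 kg.
Below 159 kg the best achievable stays under 1410.

159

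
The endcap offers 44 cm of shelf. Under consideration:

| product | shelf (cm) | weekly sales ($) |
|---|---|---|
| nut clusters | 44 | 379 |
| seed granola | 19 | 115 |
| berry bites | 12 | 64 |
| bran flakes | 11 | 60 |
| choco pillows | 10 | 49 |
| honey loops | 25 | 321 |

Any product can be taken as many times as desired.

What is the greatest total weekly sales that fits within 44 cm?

436

Seed granola + honey loops uses 44 of the 44 cm and totals 436.
Every other selection either busts 44 cm or fails to beat 436.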